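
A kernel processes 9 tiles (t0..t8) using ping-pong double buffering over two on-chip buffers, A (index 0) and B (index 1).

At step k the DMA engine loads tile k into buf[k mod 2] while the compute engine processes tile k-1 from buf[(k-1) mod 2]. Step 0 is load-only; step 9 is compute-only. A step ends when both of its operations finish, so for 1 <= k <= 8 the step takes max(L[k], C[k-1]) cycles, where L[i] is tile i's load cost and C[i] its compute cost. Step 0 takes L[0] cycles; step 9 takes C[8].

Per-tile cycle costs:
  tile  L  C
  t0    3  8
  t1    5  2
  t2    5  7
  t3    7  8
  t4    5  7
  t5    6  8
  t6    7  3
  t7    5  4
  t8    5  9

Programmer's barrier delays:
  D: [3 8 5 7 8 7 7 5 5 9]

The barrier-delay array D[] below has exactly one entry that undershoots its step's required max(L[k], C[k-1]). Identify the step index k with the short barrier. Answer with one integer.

step 0: need L[0]=3 = 3; D[0]=3 ok
step 1: need max(L[1]=5,C[0]=8) = 8; D[1]=8 ok
step 2: need max(L[2]=5,C[1]=2) = 5; D[2]=5 ok
step 3: need max(L[3]=7,C[2]=7) = 7; D[3]=7 ok
step 4: need max(L[4]=5,C[3]=8) = 8; D[4]=8 ok
step 5: need max(L[5]=6,C[4]=7) = 7; D[5]=7 ok
step 6: need max(L[6]=7,C[5]=8) = 8; D[6]=7 SHORT
step 7: need max(L[7]=5,C[6]=3) = 5; D[7]=5 ok
step 8: need max(L[8]=5,C[7]=4) = 5; D[8]=5 ok
step 9: need C[8]=9 = 9; D[9]=9 ok

hazard at step 6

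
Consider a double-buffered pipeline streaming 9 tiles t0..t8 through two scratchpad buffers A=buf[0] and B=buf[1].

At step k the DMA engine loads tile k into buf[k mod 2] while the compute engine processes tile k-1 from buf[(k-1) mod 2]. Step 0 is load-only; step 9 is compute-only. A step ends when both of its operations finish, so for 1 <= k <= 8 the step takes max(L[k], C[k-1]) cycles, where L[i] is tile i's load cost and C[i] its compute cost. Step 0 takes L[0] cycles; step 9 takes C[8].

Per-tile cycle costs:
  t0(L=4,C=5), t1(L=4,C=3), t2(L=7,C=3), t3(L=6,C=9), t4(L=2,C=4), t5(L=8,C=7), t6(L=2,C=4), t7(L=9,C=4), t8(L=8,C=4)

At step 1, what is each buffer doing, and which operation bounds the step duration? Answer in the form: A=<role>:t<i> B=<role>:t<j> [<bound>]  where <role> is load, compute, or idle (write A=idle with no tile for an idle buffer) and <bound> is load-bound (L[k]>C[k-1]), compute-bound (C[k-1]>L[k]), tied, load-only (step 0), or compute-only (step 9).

step 1: A=compute:t0 B=load:t1 [compute-bound]

step 0: L[0]=4 → dur=4, Σ=4 | A=load:t0 B=idle [load-only]
step 1: L[1]=4 C[0]=5 → dur=5, Σ=9 | A=compute:t0 B=load:t1 [compute-bound]
step 2: L[2]=7 C[1]=3 → dur=7, Σ=16 | A=load:t2 B=compute:t1 [load-bound]
step 3: L[3]=6 C[2]=3 → dur=6, Σ=22 | A=compute:t2 B=load:t3 [load-bound]
step 4: L[4]=2 C[3]=9 → dur=9, Σ=31 | A=load:t4 B=compute:t3 [compute-bound]
step 5: L[5]=8 C[4]=4 → dur=8, Σ=39 | A=compute:t4 B=load:t5 [load-bound]
step 6: L[6]=2 C[5]=7 → dur=7, Σ=46 | A=load:t6 B=compute:t5 [compute-bound]
step 7: L[7]=9 C[6]=4 → dur=9, Σ=55 | A=compute:t6 B=load:t7 [load-bound]
step 8: L[8]=8 C[7]=4 → dur=8, Σ=63 | A=load:t8 B=compute:t7 [load-bound]
step 9: C[8]=4 → dur=4, Σ=67 | A=compute:t8 B=idle [compute-only]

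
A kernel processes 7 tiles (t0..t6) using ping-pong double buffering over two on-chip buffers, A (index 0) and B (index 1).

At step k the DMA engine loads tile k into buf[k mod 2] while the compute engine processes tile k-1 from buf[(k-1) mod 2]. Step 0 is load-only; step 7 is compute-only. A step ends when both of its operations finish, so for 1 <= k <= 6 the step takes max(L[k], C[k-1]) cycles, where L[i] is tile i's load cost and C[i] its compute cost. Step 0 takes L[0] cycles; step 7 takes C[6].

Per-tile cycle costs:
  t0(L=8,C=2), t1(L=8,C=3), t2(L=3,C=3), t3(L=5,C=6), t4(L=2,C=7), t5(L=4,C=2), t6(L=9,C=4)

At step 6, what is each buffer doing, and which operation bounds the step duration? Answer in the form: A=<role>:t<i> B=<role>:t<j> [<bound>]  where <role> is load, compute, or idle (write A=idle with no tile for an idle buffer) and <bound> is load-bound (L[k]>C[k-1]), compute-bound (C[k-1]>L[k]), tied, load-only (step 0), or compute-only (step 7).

step 6: A=load:t6 B=compute:t5 [load-bound]

step 0: L[0]=8 → dur=8, Σ=8 | A=load:t0 B=idle [load-only]
step 1: L[1]=8 C[0]=2 → dur=8, Σ=16 | A=compute:t0 B=load:t1 [load-bound]
step 2: L[2]=3 C[1]=3 → dur=3, Σ=19 | A=load:t2 B=compute:t1 [tied]
step 3: L[3]=5 C[2]=3 → dur=5, Σ=24 | A=compute:t2 B=load:t3 [load-bound]
step 4: L[4]=2 C[3]=6 → dur=6, Σ=30 | A=load:t4 B=compute:t3 [compute-bound]
step 5: L[5]=4 C[4]=7 → dur=7, Σ=37 | A=compute:t4 B=load:t5 [compute-bound]
step 6: L[6]=9 C[5]=2 → dur=9, Σ=46 | A=load:t6 B=compute:t5 [load-bound]
step 7: C[6]=4 → dur=4, Σ=50 | A=compute:t6 B=idle [compute-only]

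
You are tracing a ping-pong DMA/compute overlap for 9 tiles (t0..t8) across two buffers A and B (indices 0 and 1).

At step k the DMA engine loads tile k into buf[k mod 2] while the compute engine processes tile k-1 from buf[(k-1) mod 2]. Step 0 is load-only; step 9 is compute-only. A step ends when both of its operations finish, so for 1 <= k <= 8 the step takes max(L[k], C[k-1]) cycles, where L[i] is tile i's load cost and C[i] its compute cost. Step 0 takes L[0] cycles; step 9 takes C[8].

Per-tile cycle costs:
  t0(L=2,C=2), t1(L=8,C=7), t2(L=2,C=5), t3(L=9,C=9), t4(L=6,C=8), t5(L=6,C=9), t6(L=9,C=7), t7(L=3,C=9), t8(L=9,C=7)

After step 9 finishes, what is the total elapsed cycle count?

step 0: L[0]=2 → dur=2, Σ=2 | A=load:t0 B=idle [load-only]
step 1: L[1]=8 C[0]=2 → dur=8, Σ=10 | A=compute:t0 B=load:t1 [load-bound]
step 2: L[2]=2 C[1]=7 → dur=7, Σ=17 | A=load:t2 B=compute:t1 [compute-bound]
step 3: L[3]=9 C[2]=5 → dur=9, Σ=26 | A=compute:t2 B=load:t3 [load-bound]
step 4: L[4]=6 C[3]=9 → dur=9, Σ=35 | A=load:t4 B=compute:t3 [compute-bound]
step 5: L[5]=6 C[4]=8 → dur=8, Σ=43 | A=compute:t4 B=load:t5 [compute-bound]
step 6: L[6]=9 C[5]=9 → dur=9, Σ=52 | A=load:t6 B=compute:t5 [tied]
step 7: L[7]=3 C[6]=7 → dur=7, Σ=59 | A=compute:t6 B=load:t7 [compute-bound]
step 8: L[8]=9 C[7]=9 → dur=9, Σ=68 | A=load:t8 B=compute:t7 [tied]
step 9: C[8]=7 → dur=7, Σ=75 | A=compute:t8 B=idle [compute-only]

end_cycle[9] = 75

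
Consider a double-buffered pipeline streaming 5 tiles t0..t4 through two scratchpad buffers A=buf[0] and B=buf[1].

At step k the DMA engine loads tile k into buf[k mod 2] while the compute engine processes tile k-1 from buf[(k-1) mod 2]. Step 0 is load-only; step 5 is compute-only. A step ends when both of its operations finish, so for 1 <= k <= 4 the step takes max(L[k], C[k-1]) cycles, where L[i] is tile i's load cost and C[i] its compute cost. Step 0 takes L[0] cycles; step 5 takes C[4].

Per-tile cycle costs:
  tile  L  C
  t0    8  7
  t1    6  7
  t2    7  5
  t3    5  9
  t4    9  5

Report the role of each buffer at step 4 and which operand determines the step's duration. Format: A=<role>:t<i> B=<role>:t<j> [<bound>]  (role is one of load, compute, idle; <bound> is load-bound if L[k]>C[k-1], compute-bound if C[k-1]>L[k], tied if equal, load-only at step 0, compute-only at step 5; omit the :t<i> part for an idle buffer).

  0. 8=8c; end=8; A:t0 B:-
  1. max(6,7)=7c; end=15; A:t0 B:t1
  2. max(7,7)=7c; end=22; A:t2 B:t1
  3. max(5,5)=5c; end=27; A:t2 B:t3
  4. max(9,9)=9c; end=36; A:t4 B:t3
  5. 5=5c; end=41; A:t4 B:t3

step 4: A=load:t4 B=compute:t3 [tied]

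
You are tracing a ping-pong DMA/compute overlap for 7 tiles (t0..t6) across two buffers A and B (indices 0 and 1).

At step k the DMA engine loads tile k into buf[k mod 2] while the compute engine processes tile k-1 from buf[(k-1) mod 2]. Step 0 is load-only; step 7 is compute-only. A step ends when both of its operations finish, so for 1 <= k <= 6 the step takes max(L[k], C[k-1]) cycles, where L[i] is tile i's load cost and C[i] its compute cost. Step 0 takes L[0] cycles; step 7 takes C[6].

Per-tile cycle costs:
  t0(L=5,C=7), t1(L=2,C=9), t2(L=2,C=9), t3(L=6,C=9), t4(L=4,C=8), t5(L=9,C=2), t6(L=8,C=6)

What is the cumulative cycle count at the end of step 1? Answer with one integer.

step 0: L[0]=5 → dur=5, Σ=5 | A=load:t0 B=idle [load-only]
step 1: L[1]=2 C[0]=7 → dur=7, Σ=12 | A=compute:t0 B=load:t1 [compute-bound]
step 2: L[2]=2 C[1]=9 → dur=9, Σ=21 | A=load:t2 B=compute:t1 [compute-bound]
step 3: L[3]=6 C[2]=9 → dur=9, Σ=30 | A=compute:t2 B=load:t3 [compute-bound]
step 4: L[4]=4 C[3]=9 → dur=9, Σ=39 | A=load:t4 B=compute:t3 [compute-bound]
step 5: L[5]=9 C[4]=8 → dur=9, Σ=48 | A=compute:t4 B=load:t5 [load-bound]
step 6: L[6]=8 C[5]=2 → dur=8, Σ=56 | A=load:t6 B=compute:t5 [load-bound]
step 7: C[6]=6 → dur=6, Σ=62 | A=compute:t6 B=idle [compute-only]

end_cycle[1] = 12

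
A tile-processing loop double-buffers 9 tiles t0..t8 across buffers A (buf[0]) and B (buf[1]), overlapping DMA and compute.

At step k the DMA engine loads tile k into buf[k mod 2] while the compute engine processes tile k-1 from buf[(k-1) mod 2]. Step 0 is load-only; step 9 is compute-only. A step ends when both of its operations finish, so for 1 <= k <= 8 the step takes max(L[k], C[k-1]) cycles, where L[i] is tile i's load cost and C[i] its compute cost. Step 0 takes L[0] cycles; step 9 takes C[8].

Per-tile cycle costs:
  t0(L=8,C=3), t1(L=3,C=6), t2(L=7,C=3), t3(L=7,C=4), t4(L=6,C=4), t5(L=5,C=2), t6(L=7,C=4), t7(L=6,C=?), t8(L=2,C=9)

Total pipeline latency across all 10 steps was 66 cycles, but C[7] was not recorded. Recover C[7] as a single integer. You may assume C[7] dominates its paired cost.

step 0 = dur = L[0]=8 = 8
step 1 = dur = max(L[1]=3, C[0]=3) = 3
step 2 = dur = max(L[2]=7, C[1]=6) = 7
step 3 = dur = max(L[3]=7, C[2]=3) = 7
step 4 = dur = max(L[4]=6, C[3]=4) = 6
step 5 = dur = max(L[5]=5, C[4]=4) = 5
step 6 = dur = max(L[6]=7, C[5]=2) = 7
step 7 = dur = max(L[7]=6, C[6]=4) = 6
step 8 = dur = max(L[8]=2, C[7]=?) = C[7]  (unknown; binding)
step 9 = dur = C[8]=9 = 9
sum of known step durations = 58
dur[8] = total - known = 66 - 58 = 8
C[7] is the binding max in step 8, so C[7] = dur[8] = 8

C[7] = 8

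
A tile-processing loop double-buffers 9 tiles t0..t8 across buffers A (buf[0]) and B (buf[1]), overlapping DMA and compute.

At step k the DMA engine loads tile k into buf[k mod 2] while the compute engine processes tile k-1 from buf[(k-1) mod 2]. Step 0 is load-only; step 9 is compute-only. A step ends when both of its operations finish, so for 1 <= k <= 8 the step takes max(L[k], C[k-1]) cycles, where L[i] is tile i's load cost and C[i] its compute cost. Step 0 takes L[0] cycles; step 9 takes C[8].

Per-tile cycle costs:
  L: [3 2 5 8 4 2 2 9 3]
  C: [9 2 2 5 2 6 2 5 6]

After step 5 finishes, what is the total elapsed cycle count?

end_cycle[5] = 32

step 0: L[0]=3 → dur=3, Σ=3 | A=load:t0 B=idle [load-only]
step 1: L[1]=2 C[0]=9 → dur=9, Σ=12 | A=compute:t0 B=load:t1 [compute-bound]
step 2: L[2]=5 C[1]=2 → dur=5, Σ=17 | A=load:t2 B=compute:t1 [load-bound]
step 3: L[3]=8 C[2]=2 → dur=8, Σ=25 | A=compute:t2 B=load:t3 [load-bound]
step 4: L[4]=4 C[3]=5 → dur=5, Σ=30 | A=load:t4 B=compute:t3 [compute-bound]
step 5: L[5]=2 C[4]=2 → dur=2, Σ=32 | A=compute:t4 B=load:t5 [tied]
step 6: L[6]=2 C[5]=6 → dur=6, Σ=38 | A=load:t6 B=compute:t5 [compute-bound]
step 7: L[7]=9 C[6]=2 → dur=9, Σ=47 | A=compute:t6 B=load:t7 [load-bound]
step 8: L[8]=3 C[7]=5 → dur=5, Σ=52 | A=load:t8 B=compute:t7 [compute-bound]
step 9: C[8]=6 → dur=6, Σ=58 | A=compute:t8 B=idle [compute-only]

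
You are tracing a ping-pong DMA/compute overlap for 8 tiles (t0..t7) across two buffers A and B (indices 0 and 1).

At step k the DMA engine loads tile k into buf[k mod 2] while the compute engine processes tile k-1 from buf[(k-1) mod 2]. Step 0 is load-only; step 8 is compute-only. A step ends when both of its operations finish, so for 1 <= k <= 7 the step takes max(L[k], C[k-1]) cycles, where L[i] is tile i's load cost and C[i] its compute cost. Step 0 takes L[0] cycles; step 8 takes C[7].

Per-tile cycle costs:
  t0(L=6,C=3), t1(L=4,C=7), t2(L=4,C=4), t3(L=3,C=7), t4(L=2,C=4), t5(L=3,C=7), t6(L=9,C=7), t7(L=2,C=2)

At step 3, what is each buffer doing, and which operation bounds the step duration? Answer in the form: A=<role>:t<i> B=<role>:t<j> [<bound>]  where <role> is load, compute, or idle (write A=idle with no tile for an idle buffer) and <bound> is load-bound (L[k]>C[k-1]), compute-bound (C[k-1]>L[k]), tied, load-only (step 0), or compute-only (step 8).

step 3: A=compute:t2 B=load:t3 [compute-bound]

  0. 6=6c; end=6; A:t0 B:-
  1. max(4,3)=4c; end=10; A:t0 B:t1
  2. max(4,7)=7c; end=17; A:t2 B:t1
  3. max(3,4)=4c; end=21; A:t2 B:t3
  4. max(2,7)=7c; end=28; A:t4 B:t3
  5. max(3,4)=4c; end=32; A:t4 B:t5
  6. max(9,7)=9c; end=41; A:t6 B:t5
  7. max(2,7)=7c; end=48; A:t6 B:t7
  8. 2=2c; end=50; A:t6 B:t7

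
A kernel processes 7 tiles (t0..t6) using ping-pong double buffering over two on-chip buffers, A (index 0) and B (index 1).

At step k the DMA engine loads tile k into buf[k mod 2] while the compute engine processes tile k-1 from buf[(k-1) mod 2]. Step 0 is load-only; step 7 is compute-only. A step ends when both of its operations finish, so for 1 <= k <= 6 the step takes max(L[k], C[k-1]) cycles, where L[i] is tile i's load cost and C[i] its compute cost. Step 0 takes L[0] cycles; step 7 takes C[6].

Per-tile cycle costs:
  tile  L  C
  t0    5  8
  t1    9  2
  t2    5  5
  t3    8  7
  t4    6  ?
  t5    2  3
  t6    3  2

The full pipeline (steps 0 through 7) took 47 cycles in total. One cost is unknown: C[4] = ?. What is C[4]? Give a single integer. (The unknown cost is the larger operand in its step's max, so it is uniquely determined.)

step 0 → dur = L[0]=5 = 5
step 1 → dur = max(L[1]=9, C[0]=8) = 9
step 2 → dur = max(L[2]=5, C[1]=2) = 5
step 3 → dur = max(L[3]=8, C[2]=5) = 8
step 4 → dur = max(L[4]=6, C[3]=7) = 7
step 5 → dur = max(L[5]=2, C[4]=?) = C[4]  (unknown; binding)
step 6 → dur = max(L[6]=3, C[5]=3) = 3
step 7 → dur = C[6]=2 = 2
sum of known step durations = 39
dur[5] = total - known = 47 - 39 = 8
C[4] is the binding max in step 5, so C[4] = dur[5] = 8

C[4] = 8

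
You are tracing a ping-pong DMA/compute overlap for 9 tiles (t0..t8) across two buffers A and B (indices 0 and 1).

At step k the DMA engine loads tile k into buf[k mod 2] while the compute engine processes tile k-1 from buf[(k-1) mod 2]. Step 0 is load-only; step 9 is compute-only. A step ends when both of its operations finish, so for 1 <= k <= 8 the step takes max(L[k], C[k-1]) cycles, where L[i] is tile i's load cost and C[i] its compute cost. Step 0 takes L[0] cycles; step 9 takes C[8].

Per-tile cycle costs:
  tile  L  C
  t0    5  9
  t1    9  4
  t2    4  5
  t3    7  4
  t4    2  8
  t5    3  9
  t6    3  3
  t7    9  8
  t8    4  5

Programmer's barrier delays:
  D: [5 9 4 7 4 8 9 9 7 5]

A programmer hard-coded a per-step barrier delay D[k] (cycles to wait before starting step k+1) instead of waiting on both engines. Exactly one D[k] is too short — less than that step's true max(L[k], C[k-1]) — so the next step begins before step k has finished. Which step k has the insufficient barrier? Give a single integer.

hazard at step 8

step 0: need L[0]=5 = 5; D[0]=5 ok
step 1: need max(L[1]=9,C[0]=9) = 9; D[1]=9 ok
step 2: need max(L[2]=4,C[1]=4) = 4; D[2]=4 ok
step 3: need max(L[3]=7,C[2]=5) = 7; D[3]=7 ok
step 4: need max(L[4]=2,C[3]=4) = 4; D[4]=4 ok
step 5: need max(L[5]=3,C[4]=8) = 8; D[5]=8 ok
step 6: need max(L[6]=3,C[5]=9) = 9; D[6]=9 ok
step 7: need max(L[7]=9,C[6]=3) = 9; D[7]=9 ok
step 8: need max(L[8]=4,C[7]=8) = 8; D[8]=7 SHORT
step 9: need C[8]=5 = 5; D[9]=5 ok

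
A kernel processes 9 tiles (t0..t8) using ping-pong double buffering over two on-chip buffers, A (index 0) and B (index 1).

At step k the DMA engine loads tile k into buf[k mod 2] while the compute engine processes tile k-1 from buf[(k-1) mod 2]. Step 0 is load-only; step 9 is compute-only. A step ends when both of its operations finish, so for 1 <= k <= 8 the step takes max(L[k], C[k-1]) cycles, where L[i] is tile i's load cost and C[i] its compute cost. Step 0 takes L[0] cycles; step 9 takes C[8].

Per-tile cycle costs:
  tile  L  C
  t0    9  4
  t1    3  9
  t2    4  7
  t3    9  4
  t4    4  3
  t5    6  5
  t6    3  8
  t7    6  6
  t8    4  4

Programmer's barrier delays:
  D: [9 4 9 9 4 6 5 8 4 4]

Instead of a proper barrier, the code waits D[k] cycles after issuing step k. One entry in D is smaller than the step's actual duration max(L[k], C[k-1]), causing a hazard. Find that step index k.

hazard at step 8

[0] required=L[0]=9=9 vs D=9 ok
[1] required=max(L[1]=3,C[0]=4)=4 vs D=4 ok
[2] required=max(L[2]=4,C[1]=9)=9 vs D=9 ok
[3] required=max(L[3]=9,C[2]=7)=9 vs D=9 ok
[4] required=max(L[4]=4,C[3]=4)=4 vs D=4 ok
[5] required=max(L[5]=6,C[4]=3)=6 vs D=6 ok
[6] required=max(L[6]=3,C[5]=5)=5 vs D=5 ok
[7] required=max(L[7]=6,C[6]=8)=8 vs D=8 ok
[8] required=max(L[8]=4,C[7]=6)=6 vs D=4 SHORT
[9] required=C[8]=4=4 vs D=4 ok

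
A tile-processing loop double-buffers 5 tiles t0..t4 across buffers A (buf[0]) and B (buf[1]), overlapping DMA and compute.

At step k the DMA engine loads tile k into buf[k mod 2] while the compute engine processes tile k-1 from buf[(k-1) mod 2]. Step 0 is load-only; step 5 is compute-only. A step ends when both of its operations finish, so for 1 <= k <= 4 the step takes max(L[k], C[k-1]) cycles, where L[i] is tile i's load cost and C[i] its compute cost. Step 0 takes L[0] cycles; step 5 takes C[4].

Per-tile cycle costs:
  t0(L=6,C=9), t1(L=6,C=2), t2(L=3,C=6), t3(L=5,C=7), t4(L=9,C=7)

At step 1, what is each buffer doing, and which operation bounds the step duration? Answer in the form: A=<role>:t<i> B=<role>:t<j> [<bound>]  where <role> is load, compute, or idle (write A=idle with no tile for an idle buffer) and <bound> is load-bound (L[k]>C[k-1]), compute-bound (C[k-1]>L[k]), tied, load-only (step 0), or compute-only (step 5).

step 1: A=compute:t0 B=load:t1 [compute-bound]

  0. 6=6c; end=6; A:t0 B:-
  1. max(6,9)=9c; end=15; A:t0 B:t1
  2. max(3,2)=3c; end=18; A:t2 B:t1
  3. max(5,6)=6c; end=24; A:t2 B:t3
  4. max(9,7)=9c; end=33; A:t4 B:t3
  5. 7=7c; end=40; A:t4 B:t3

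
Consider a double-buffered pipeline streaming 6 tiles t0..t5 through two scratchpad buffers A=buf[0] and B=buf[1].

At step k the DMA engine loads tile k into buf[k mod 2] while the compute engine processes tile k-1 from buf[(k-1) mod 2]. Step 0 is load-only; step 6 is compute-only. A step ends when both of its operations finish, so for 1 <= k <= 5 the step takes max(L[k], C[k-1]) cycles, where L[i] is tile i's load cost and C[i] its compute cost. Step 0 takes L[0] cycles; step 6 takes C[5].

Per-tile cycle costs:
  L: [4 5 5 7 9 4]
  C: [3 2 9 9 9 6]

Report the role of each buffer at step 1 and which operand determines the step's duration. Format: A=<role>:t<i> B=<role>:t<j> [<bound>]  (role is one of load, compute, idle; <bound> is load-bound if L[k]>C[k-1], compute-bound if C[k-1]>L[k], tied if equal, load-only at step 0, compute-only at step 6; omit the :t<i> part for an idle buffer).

step 1: A=compute:t0 B=load:t1 [load-bound]

  0. 4=4c; end=4; A:t0 B:-
  1. max(5,3)=5c; end=9; A:t0 B:t1
  2. max(5,2)=5c; end=14; A:t2 B:t1
  3. max(7,9)=9c; end=23; A:t2 B:t3
  4. max(9,9)=9c; end=32; A:t4 B:t3
  5. max(4,9)=9c; end=41; A:t4 B:t5
  6. 6=6c; end=47; A:t4 B:t5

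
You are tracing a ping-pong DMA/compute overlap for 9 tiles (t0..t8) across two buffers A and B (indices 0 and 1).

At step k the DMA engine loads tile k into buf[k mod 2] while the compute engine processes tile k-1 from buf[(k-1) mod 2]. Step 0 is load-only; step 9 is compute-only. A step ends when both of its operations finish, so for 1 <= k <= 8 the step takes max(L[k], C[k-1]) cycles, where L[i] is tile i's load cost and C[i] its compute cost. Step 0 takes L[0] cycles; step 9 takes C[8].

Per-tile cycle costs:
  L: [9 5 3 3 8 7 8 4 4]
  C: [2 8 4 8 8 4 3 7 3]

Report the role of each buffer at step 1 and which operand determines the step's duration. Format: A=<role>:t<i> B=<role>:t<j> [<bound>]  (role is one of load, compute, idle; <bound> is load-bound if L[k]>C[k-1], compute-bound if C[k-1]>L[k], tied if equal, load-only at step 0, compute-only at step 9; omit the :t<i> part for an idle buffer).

  0. 9=9c; end=9; A:t0 B:-
  1. max(5,2)=5c; end=14; A:t0 B:t1
  2. max(3,8)=8c; end=22; A:t2 B:t1
  3. max(3,4)=4c; end=26; A:t2 B:t3
  4. max(8,8)=8c; end=34; A:t4 B:t3
  5. max(7,8)=8c; end=42; A:t4 B:t5
  6. max(8,4)=8c; end=50; A:t6 B:t5
  7. max(4,3)=4c; end=54; A:t6 B:t7
  8. max(4,7)=7c; end=61; A:t8 B:t7
  9. 3=3c; end=64; A:t8 B:t7

step 1: A=compute:t0 B=load:t1 [load-bound]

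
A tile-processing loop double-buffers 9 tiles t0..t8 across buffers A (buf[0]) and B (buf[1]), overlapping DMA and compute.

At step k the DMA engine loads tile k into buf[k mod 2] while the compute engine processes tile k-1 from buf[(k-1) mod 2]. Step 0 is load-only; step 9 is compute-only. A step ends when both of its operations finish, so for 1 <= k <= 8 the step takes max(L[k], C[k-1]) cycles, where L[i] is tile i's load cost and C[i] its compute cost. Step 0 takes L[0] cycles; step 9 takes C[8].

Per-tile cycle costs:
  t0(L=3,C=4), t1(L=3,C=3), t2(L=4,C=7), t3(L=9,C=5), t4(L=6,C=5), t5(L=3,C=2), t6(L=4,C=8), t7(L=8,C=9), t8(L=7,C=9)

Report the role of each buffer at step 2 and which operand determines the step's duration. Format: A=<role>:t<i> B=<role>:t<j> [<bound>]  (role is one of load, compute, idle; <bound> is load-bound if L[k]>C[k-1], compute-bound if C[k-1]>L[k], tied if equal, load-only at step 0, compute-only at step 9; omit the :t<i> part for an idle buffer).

step 2: A=load:t2 B=compute:t1 [load-bound]

k=0 load=t0/3c comp=- wait=3 total=3
k=1 load=t1/3c comp=t0/4c wait=4 total=7
k=2 load=t2/4c comp=t1/3c wait=4 total=11
k=3 load=t3/9c comp=t2/7c wait=9 total=20
k=4 load=t4/6c comp=t3/5c wait=6 total=26
k=5 load=t5/3c comp=t4/5c wait=5 total=31
k=6 load=t6/4c comp=t5/2c wait=4 total=35
k=7 load=t7/8c comp=t6/8c wait=8 total=43
k=8 load=t8/7c comp=t7/9c wait=9 total=52
k=9 load=- comp=t8/9c wait=9 total=61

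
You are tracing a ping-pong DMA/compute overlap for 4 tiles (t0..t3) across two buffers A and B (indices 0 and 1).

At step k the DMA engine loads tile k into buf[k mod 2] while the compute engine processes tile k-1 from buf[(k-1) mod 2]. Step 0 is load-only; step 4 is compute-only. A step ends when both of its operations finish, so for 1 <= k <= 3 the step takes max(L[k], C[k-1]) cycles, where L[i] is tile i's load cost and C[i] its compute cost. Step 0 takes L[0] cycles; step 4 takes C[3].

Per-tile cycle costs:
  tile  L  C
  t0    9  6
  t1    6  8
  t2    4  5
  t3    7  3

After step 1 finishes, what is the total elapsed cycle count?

end_cycle[1] = 15

[0] DMA t0→A (9c) ∥ CU idle ⇒ 9c, clock 9
[1] DMA t1→B (6c) ∥ CU A:t0 (6c) ⇒ 6c, clock 15
[2] DMA t2→A (4c) ∥ CU B:t1 (8c) ⇒ 8c, clock 23
[3] DMA t3→B (7c) ∥ CU A:t2 (5c) ⇒ 7c, clock 30
[4] DMA idle ∥ CU B:t3 (3c) ⇒ 3c, clock 33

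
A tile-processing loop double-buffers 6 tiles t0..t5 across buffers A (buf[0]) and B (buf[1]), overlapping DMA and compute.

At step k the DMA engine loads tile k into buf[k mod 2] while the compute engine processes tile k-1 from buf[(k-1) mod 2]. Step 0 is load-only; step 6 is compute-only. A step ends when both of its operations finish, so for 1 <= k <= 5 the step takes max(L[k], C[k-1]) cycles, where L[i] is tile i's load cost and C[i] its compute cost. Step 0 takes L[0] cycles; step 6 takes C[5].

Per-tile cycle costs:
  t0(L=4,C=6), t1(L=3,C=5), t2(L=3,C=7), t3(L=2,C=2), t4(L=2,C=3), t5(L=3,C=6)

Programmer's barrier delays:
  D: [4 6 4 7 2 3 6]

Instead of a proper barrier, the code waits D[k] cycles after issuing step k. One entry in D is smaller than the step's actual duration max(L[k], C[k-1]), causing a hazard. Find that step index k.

step 0: need L[0]=4 = 4; D[0]=4 ok
step 1: need max(L[1]=3,C[0]=6) = 6; D[1]=6 ok
step 2: need max(L[2]=3,C[1]=5) = 5; D[2]=4 SHORT
step 3: need max(L[3]=2,C[2]=7) = 7; D[3]=7 ok
step 4: need max(L[4]=2,C[3]=2) = 2; D[4]=2 ok
step 5: need max(L[5]=3,C[4]=3) = 3; D[5]=3 ok
step 6: need C[5]=6 = 6; D[6]=6 ok

hazard at step 2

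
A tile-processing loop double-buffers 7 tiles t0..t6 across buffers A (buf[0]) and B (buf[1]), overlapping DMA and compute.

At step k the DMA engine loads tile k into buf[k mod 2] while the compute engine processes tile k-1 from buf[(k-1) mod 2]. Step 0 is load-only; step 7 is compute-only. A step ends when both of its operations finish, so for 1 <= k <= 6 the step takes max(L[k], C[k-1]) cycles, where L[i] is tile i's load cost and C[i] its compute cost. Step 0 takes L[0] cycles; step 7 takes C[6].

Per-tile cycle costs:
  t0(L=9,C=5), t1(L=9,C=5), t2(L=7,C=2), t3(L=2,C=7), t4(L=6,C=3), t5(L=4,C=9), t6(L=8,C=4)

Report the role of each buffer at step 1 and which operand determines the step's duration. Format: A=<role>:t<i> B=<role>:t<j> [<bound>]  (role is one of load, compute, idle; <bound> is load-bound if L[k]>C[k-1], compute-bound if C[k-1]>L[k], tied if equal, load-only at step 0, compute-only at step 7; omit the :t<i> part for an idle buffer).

step 1: A=compute:t0 B=load:t1 [load-bound]

  0. 9=9c; end=9; A:t0 B:-
  1. max(9,5)=9c; end=18; A:t0 B:t1
  2. max(7,5)=7c; end=25; A:t2 B:t1
  3. max(2,2)=2c; end=27; A:t2 B:t3
  4. max(6,7)=7c; end=34; A:t4 B:t3
  5. max(4,3)=4c; end=38; A:t4 B:t5
  6. max(8,9)=9c; end=47; A:t6 B:t5
  7. 4=4c; end=51; A:t6 B:t5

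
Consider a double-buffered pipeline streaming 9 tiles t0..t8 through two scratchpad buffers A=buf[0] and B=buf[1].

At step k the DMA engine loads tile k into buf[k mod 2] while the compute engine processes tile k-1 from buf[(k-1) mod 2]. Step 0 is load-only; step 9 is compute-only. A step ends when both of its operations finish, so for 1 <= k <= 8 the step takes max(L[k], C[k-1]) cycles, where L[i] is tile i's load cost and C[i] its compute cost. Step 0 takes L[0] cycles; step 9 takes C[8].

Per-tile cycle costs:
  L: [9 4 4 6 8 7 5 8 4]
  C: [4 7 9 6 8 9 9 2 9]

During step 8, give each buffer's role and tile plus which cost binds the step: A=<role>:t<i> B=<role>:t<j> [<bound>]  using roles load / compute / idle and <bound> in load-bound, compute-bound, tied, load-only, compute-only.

step 8: A=load:t8 B=compute:t7 [load-bound]

  0. 9=9c; end=9; A:t0 B:-
  1. max(4,4)=4c; end=13; A:t0 B:t1
  2. max(4,7)=7c; end=20; A:t2 B:t1
  3. max(6,9)=9c; end=29; A:t2 B:t3
  4. max(8,6)=8c; end=37; A:t4 B:t3
  5. max(7,8)=8c; end=45; A:t4 B:t5
  6. max(5,9)=9c; end=54; A:t6 B:t5
  7. max(8,9)=9c; end=63; A:t6 B:t7
  8. max(4,2)=4c; end=67; A:t8 B:t7
  9. 9=9c; end=76; A:t8 B:t7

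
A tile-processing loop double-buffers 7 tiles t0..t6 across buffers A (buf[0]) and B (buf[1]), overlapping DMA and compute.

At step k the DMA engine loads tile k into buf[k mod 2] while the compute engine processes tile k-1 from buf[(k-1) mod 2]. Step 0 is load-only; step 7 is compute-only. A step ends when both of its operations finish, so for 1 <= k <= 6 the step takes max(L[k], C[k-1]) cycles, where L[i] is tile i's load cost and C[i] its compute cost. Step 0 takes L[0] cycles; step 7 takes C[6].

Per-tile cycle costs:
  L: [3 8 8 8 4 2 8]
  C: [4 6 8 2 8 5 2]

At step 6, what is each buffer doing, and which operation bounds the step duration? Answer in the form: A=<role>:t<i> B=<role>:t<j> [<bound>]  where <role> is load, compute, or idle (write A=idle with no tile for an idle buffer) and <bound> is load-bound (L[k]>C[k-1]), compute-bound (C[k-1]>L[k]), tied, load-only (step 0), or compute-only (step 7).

step 0: L[0]=3 → dur=3, Σ=3 | A=load:t0 B=idle [load-only]
step 1: L[1]=8 C[0]=4 → dur=8, Σ=11 | A=compute:t0 B=load:t1 [load-bound]
step 2: L[2]=8 C[1]=6 → dur=8, Σ=19 | A=load:t2 B=compute:t1 [load-bound]
step 3: L[3]=8 C[2]=8 → dur=8, Σ=27 | A=compute:t2 B=load:t3 [tied]
step 4: L[4]=4 C[3]=2 → dur=4, Σ=31 | A=load:t4 B=compute:t3 [load-bound]
step 5: L[5]=2 C[4]=8 → dur=8, Σ=39 | A=compute:t4 B=load:t5 [compute-bound]
step 6: L[6]=8 C[5]=5 → dur=8, Σ=47 | A=load:t6 B=compute:t5 [load-bound]
step 7: C[6]=2 → dur=2, Σ=49 | A=compute:t6 B=idle [compute-only]

step 6: A=load:t6 B=compute:t5 [load-bound]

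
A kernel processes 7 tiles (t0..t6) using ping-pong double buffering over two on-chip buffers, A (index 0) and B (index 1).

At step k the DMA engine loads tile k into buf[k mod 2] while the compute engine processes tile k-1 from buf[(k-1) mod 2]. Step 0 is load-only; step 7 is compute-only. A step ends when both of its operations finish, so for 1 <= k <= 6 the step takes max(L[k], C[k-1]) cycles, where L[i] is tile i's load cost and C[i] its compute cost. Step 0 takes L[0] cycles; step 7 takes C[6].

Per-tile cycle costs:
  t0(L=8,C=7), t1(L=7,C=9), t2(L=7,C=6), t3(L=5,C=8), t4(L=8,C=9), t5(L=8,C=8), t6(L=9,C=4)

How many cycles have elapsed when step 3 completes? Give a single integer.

step 0: L[0]=8 → dur=8, Σ=8 | A=load:t0 B=idle [load-only]
step 1: L[1]=7 C[0]=7 → dur=7, Σ=15 | A=compute:t0 B=load:t1 [tied]
step 2: L[2]=7 C[1]=9 → dur=9, Σ=24 | A=load:t2 B=compute:t1 [compute-bound]
step 3: L[3]=5 C[2]=6 → dur=6, Σ=30 | A=compute:t2 B=load:t3 [compute-bound]
step 4: L[4]=8 C[3]=8 → dur=8, Σ=38 | A=load:t4 B=compute:t3 [tied]
step 5: L[5]=8 C[4]=9 → dur=9, Σ=47 | A=compute:t4 B=load:t5 [compute-bound]
step 6: L[6]=9 C[5]=8 → dur=9, Σ=56 | A=load:t6 B=compute:t5 [load-bound]
step 7: C[6]=4 → dur=4, Σ=60 | A=compute:t6 B=idle [compute-only]

end_cycle[3] = 30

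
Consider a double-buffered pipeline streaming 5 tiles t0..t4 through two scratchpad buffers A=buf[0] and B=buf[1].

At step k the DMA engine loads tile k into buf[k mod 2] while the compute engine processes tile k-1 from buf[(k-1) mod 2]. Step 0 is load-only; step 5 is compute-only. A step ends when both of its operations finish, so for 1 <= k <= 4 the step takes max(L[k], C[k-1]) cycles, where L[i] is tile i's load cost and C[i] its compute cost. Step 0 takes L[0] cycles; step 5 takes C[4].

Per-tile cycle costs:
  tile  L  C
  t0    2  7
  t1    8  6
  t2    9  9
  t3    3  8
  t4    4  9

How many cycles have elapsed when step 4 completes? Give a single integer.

step 0: L[0]=2 → dur=2, Σ=2 | A=load:t0 B=idle [load-only]
step 1: L[1]=8 C[0]=7 → dur=8, Σ=10 | A=compute:t0 B=load:t1 [load-bound]
step 2: L[2]=9 C[1]=6 → dur=9, Σ=19 | A=load:t2 B=compute:t1 [load-bound]
step 3: L[3]=3 C[2]=9 → dur=9, Σ=28 | A=compute:t2 B=load:t3 [compute-bound]
step 4: L[4]=4 C[3]=8 → dur=8, Σ=36 | A=load:t4 B=compute:t3 [compute-bound]
step 5: C[4]=9 → dur=9, Σ=45 | A=compute:t4 B=idle [compute-only]

end_cycle[4] = 36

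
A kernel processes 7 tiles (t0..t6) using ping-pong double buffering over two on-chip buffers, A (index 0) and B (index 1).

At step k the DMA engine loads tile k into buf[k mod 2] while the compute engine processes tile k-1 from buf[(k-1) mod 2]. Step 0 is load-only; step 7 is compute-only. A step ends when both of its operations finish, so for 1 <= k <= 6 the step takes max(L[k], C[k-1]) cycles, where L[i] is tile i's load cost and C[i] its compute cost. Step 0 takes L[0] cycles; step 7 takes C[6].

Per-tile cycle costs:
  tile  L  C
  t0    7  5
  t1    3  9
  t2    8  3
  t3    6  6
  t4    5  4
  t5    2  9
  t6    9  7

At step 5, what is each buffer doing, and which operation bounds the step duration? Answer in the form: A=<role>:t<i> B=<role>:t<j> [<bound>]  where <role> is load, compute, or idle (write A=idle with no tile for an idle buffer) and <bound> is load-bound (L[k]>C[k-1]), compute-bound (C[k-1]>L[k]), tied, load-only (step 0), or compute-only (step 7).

k=0 load=t0/7c comp=- wait=7 total=7
k=1 load=t1/3c comp=t0/5c wait=5 total=12
k=2 load=t2/8c comp=t1/9c wait=9 total=21
k=3 load=t3/6c comp=t2/3c wait=6 total=27
k=4 load=t4/5c comp=t3/6c wait=6 total=33
k=5 load=t5/2c comp=t4/4c wait=4 total=37
k=6 load=t6/9c comp=t5/9c wait=9 total=46
k=7 load=- comp=t6/7c wait=7 total=53

step 5: A=compute:t4 B=load:t5 [compute-bound]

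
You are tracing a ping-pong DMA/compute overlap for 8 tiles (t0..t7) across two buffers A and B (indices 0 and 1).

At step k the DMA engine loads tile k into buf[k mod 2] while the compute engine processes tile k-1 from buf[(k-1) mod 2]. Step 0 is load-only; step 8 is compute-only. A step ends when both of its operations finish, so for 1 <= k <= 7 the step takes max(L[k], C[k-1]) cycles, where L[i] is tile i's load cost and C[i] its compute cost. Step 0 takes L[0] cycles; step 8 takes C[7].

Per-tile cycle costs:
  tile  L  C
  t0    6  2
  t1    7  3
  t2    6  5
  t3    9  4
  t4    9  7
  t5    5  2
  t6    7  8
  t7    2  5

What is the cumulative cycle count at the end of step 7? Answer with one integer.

[0] DMA t0→A (6c) ∥ CU idle ⇒ 6c, clock 6
[1] DMA t1→B (7c) ∥ CU A:t0 (2c) ⇒ 7c, clock 13
[2] DMA t2→A (6c) ∥ CU B:t1 (3c) ⇒ 6c, clock 19
[3] DMA t3→B (9c) ∥ CU A:t2 (5c) ⇒ 9c, clock 28
[4] DMA t4→A (9c) ∥ CU B:t3 (4c) ⇒ 9c, clock 37
[5] DMA t5→B (5c) ∥ CU A:t4 (7c) ⇒ 7c, clock 44
[6] DMA t6→A (7c) ∥ CU B:t5 (2c) ⇒ 7c, clock 51
[7] DMA t7→B (2c) ∥ CU A:t6 (8c) ⇒ 8c, clock 59
[8] DMA idle ∥ CU B:t7 (5c) ⇒ 5c, clock 64

end_cycle[7] = 59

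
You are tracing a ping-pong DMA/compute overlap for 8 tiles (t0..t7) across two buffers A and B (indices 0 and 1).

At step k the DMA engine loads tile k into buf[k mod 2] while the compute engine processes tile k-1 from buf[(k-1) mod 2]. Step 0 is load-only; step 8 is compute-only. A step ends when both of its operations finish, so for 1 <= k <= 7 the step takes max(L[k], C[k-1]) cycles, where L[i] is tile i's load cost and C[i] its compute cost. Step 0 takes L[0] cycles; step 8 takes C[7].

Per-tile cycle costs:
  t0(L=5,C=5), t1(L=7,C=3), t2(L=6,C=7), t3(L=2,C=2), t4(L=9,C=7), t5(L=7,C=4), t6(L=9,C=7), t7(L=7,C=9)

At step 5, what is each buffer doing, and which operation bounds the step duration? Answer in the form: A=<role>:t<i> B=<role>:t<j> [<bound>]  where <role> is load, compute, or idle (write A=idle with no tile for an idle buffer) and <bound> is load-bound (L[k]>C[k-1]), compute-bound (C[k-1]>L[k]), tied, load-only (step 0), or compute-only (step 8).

step 5: A=compute:t4 B=load:t5 [tied]

  0. 5=5c; end=5; A:t0 B:-
  1. max(7,5)=7c; end=12; A:t0 B:t1
  2. max(6,3)=6c; end=18; A:t2 B:t1
  3. max(2,7)=7c; end=25; A:t2 B:t3
  4. max(9,2)=9c; end=34; A:t4 B:t3
  5. max(7,7)=7c; end=41; A:t4 B:t5
  6. max(9,4)=9c; end=50; A:t6 B:t5
  7. max(7,7)=7c; end=57; A:t6 B:t7
  8. 9=9c; end=66; A:t6 B:t7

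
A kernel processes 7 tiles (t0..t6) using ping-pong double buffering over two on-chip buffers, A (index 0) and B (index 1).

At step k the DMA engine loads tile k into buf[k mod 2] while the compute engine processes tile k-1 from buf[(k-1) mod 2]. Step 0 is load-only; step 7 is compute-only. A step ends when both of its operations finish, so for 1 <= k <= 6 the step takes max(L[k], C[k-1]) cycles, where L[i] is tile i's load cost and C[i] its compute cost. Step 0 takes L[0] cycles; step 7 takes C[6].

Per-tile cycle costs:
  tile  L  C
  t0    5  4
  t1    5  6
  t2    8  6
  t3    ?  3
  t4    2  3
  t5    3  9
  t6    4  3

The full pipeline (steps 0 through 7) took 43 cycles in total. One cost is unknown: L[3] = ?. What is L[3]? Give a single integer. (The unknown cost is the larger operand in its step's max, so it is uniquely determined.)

step 0 = dur = L[0]=5 = 5
step 1 = dur = max(L[1]=5, C[0]=4) = 5
step 2 = dur = max(L[2]=8, C[1]=6) = 8
step 3 = dur = max(L[3]=?, C[2]=6) = L[3]  (unknown; binding)
step 4 = dur = max(L[4]=2, C[3]=3) = 3
step 5 = dur = max(L[5]=3, C[4]=3) = 3
step 6 = dur = max(L[6]=4, C[5]=9) = 9
step 7 = dur = C[6]=3 = 3
sum of known step durations = 36
dur[3] = total - known = 43 - 36 = 7
L[3] is the binding max in step 3, so L[3] = dur[3] = 7

L[3] = 7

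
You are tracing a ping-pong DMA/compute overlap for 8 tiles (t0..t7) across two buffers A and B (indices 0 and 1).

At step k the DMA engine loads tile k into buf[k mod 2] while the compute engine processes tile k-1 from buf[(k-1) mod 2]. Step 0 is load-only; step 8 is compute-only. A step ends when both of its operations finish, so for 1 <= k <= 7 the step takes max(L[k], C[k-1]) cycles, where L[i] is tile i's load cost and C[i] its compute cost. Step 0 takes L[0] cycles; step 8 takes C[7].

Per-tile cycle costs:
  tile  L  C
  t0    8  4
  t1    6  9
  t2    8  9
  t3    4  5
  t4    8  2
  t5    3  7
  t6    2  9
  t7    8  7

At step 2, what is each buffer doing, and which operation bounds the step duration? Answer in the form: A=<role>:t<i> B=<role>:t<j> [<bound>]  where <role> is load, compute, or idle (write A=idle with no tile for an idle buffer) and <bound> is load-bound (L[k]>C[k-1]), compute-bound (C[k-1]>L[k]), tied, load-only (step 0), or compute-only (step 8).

  0. 8=8c; end=8; A:t0 B:-
  1. max(6,4)=6c; end=14; A:t0 B:t1
  2. max(8,9)=9c; end=23; A:t2 B:t1
  3. max(4,9)=9c; end=32; A:t2 B:t3
  4. max(8,5)=8c; end=40; A:t4 B:t3
  5. max(3,2)=3c; end=43; A:t4 B:t5
  6. max(2,7)=7c; end=50; A:t6 B:t5
  7. max(8,9)=9c; end=59; A:t6 B:t7
  8. 7=7c; end=66; A:t6 B:t7

step 2: A=load:t2 B=compute:t1 [compute-bound]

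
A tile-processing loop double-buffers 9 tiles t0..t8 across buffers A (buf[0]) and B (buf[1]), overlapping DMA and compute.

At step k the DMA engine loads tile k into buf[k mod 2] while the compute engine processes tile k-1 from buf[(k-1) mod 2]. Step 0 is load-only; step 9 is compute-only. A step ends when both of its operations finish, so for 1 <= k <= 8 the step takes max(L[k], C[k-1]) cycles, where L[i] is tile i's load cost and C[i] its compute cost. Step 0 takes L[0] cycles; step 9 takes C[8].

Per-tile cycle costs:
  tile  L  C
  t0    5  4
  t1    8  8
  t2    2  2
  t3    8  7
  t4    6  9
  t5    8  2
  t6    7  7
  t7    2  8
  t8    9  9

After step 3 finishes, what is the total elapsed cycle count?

[0] DMA t0→A (5c) ∥ CU idle ⇒ 5c, clock 5
[1] DMA t1→B (8c) ∥ CU A:t0 (4c) ⇒ 8c, clock 13
[2] DMA t2→A (2c) ∥ CU B:t1 (8c) ⇒ 8c, clock 21
[3] DMA t3→B (8c) ∥ CU A:t2 (2c) ⇒ 8c, clock 29
[4] DMA t4→A (6c) ∥ CU B:t3 (7c) ⇒ 7c, clock 36
[5] DMA t5→B (8c) ∥ CU A:t4 (9c) ⇒ 9c, clock 45
[6] DMA t6→A (7c) ∥ CU B:t5 (2c) ⇒ 7c, clock 52
[7] DMA t7→B (2c) ∥ CU A:t6 (7c) ⇒ 7c, clock 59
[8] DMA t8→A (9c) ∥ CU B:t7 (8c) ⇒ 9c, clock 68
[9] DMA idle ∥ CU A:t8 (9c) ⇒ 9c, clock 77

end_cycle[3] = 29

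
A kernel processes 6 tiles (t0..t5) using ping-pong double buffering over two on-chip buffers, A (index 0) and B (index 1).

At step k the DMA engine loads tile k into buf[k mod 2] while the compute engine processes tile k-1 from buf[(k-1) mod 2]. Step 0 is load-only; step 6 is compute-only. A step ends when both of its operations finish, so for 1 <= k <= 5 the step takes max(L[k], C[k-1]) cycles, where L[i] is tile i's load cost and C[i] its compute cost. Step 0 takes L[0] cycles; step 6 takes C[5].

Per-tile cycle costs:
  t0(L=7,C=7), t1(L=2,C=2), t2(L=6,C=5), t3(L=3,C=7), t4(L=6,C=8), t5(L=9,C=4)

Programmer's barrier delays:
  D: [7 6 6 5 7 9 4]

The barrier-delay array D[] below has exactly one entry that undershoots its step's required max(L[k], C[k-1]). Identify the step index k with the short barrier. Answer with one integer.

step 0: need L[0]=7 = 7; D[0]=7 ok
step 1: need max(L[1]=2,C[0]=7) = 7; D[1]=6 SHORT
step 2: need max(L[2]=6,C[1]=2) = 6; D[2]=6 ok
step 3: need max(L[3]=3,C[2]=5) = 5; D[3]=5 ok
step 4: need max(L[4]=6,C[3]=7) = 7; D[4]=7 ok
step 5: need max(L[5]=9,C[4]=8) = 9; D[5]=9 ok
step 6: need C[5]=4 = 4; D[6]=4 ok

hazard at step 1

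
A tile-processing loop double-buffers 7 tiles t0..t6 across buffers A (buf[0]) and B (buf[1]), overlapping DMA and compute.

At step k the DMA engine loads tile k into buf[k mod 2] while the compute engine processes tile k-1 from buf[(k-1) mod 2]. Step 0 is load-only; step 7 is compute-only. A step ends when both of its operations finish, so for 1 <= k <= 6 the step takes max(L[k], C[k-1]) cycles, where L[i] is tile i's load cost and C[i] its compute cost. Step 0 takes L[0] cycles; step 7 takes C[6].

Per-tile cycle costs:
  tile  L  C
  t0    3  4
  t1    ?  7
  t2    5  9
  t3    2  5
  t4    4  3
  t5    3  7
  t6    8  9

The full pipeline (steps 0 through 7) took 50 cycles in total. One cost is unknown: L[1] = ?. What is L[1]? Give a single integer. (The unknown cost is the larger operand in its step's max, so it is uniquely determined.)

step 0: dur = L[0]=3 = 3
step 1: dur = max(L[1]=?, C[0]=4) = L[1]  (unknown; binding)
step 2: dur = max(L[2]=5, C[1]=7) = 7
step 3: dur = max(L[3]=2, C[2]=9) = 9
step 4: dur = max(L[4]=4, C[3]=5) = 5
step 5: dur = max(L[5]=3, C[4]=3) = 3
step 6: dur = max(L[6]=8, C[5]=7) = 8
step 7: dur = C[6]=9 = 9
sum of known step durations = 44
dur[1] = total - known = 50 - 44 = 6
L[1] is the binding max in step 1, so L[1] = dur[1] = 6

L[1] = 6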